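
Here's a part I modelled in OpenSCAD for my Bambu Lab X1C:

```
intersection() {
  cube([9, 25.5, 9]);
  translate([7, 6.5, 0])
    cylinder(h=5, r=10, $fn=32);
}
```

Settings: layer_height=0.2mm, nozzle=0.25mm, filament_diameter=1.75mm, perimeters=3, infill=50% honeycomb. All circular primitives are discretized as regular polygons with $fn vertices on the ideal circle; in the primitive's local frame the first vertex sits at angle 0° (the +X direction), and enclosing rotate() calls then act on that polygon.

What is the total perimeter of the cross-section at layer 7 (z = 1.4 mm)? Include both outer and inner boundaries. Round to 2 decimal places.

At z = 1.4 mm: the cube is present — its section is the full 9×25.5 rectangle (perimeter 69.00 mm); the r=10 cylinder at (7, 6.5) contributes a regular 32-gon of circumradius 10 (perimeter = 2·32·10.000·sin(180°/32) = 62.73 mm); Taking the intersection: the r=10 cylinder at (7, 6.5) partially overlaps the 9×25.5 cube; clipping to the common part keeps 141.82 mm² — boundary = 48.68 mm. Overall, the cross-section is a single solid region. Total boundary length (outer) = 48.68 mm.

48.68 mm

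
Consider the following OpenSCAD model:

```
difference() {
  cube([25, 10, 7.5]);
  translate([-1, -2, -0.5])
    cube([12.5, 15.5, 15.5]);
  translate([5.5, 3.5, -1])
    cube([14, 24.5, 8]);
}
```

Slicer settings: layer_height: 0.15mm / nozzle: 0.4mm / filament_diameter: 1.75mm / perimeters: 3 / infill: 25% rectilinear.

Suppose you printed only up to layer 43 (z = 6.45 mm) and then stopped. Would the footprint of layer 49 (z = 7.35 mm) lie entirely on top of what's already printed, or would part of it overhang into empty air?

part overhangs

Compare the two slices. At z = 6.45: the cube is present — its section is the full 25×10 rectangle (area 250.00 mm²); the 12.5×15.5 cube at (-1, -2) contributes its full rectangle (area 193.75 mm²); the cube at (5.5, 3.5) (footprint 14×24.5) is included at this height (area 343.00 mm²); Taking the first minus the rest: starting from the 25×10 cube (250.00 mm²), the 12.5×15.5 cube at (-1, -2) partially overlaps it — only the 115.00 mm² overlap (of its 193.75 mm²) is removed, clipping the outline; the 14×24.5 cube at (5.5, 3.5) partially overlaps it — only the 52.00 mm² overlap (of its 343.00 mm²) is removed, clipping the outline — area = 83.00 mm². At z = 7.35: the 25×10 cube contributes its full rectangle (area 250.00 mm²); the 12.5×15.5 cube at (-1, -2) contributes its full rectangle (area 193.75 mm²); the cube at (5.5, 3.5) is not intersected at this z (z outside [-1, 7]); Taking the first minus the rest: starting from the 25×10 cube (250.00 mm²), the 12.5×15.5 cube at (-1, -2) partially overlaps it — only the 115.00 mm² overlap (of its 193.75 mm²) is removed, clipping the outline — area = 135.00 mm². Checking containment: at z = 7.35 the cross-section extends beyond the z = 6.45 cross-section by about 52.00 mm².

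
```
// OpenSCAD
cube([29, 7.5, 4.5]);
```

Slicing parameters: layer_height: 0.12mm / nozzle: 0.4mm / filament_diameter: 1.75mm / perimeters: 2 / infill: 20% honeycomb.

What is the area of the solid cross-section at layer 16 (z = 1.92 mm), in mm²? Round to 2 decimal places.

217.50 mm²

At z = 1.92 mm: the cube (footprint 29×7.5) is included at this height (area 217.50 mm²). Overall, the cross-section is a single solid region. Net area = 217.50 mm².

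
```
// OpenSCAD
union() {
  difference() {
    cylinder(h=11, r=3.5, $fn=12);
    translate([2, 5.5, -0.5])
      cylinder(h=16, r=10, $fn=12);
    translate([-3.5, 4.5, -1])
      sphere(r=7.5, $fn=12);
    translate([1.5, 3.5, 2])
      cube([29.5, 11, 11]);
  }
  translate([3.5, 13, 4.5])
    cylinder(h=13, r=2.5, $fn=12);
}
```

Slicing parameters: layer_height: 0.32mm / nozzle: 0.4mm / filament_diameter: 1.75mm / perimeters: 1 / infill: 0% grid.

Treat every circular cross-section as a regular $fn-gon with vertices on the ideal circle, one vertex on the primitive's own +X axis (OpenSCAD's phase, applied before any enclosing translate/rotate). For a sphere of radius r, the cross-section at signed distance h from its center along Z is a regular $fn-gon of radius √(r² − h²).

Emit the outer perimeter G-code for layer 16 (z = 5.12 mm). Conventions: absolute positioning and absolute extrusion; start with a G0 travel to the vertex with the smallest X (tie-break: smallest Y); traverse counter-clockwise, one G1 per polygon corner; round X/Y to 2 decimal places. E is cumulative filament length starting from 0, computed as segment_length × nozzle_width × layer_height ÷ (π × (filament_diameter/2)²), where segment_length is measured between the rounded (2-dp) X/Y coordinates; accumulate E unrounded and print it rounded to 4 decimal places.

G0 X1.00 Y13.00 Z5.12
G1 X1.33 Y11.75 E0.0688
G1 X2.25 Y10.83 E0.1380
G1 X3.50 Y10.50 E0.2068
G1 X4.75 Y10.83 E0.2756
G1 X5.67 Y11.75 E0.3449
G1 X6.00 Y13.00 E0.4137
G1 X5.67 Y14.25 E0.4825
G1 X4.75 Y15.17 E0.5517
G1 X3.50 Y15.50 E0.6205
G1 X2.25 Y15.17 E0.6893
G1 X1.33 Y14.25 E0.7585
G1 X1.00 Y13.00 E0.8273

At z = 5.12 mm: the cylinder: section is a regular 12-gon, circumradius r=3.5; the r=10 cylinder at (2, 5.5) contributes a regular 12-gon of circumradius 10; the r=7.5 sphere at (-3.5, 4.5) contributes a regular 12-gon of circumradius √(7.5²−6.12²) = 4.335; the 29.5×11 cube at (1.5, 3.5) contributes its full rectangle; After the difference (first − rest): starting from the r=3.5 cylinder, the r=10 cylinder at (2, 5.5) covers all of what remains (removes everything); the r=7.5 sphere at (-3.5, 4.5) misses the remaining region (no effect); the 29.5×11 cube at (1.5, 3.5) misses the remaining region (no effect) — nothing remains; the r=2.5 cylinder at (3.5, 13) gives a regular 12-gon of circumradius 2.5 (constant along its height); Taking the union: only the r=2.5 cylinder at (3.5, 13) is present, so the union is just that shape — 1 connected region. The outline is a single polygon with 12 vertices. Extrusion per mm of travel: 0.4 × 0.32 / (π × 0.875²) = 0.053216. Accumulating E over each segment gives final E = 0.8273.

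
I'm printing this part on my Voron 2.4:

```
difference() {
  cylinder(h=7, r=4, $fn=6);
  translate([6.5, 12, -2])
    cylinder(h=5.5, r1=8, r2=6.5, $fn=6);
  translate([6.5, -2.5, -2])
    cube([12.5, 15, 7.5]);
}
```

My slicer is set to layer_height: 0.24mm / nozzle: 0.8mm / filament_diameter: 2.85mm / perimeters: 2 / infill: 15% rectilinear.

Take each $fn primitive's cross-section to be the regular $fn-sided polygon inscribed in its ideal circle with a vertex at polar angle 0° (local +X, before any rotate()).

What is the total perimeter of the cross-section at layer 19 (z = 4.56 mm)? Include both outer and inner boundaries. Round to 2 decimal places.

24.00 mm

At z = 4.56 mm: the r=4 cylinder gives a regular 6-gon of circumradius 4 (constant along its height) (perimeter = 2·6·4.000·sin(180°/6) = 24.00 mm); the cone at (6.5, 12) is not intersected at this z (z outside [-2, 3.5]); the cube at (6.5, -2.5) (footprint 12.5×15) is included at this height (perimeter 55.00 mm); After the difference (first − rest): starting from the r=4 cylinder, the 12.5×15 cube at (6.5, -2.5) misses the remaining region (no effect) — boundary = 24.00 mm. Overall, the cross-section is a single solid region. Total boundary length (outer) = 24.00 mm.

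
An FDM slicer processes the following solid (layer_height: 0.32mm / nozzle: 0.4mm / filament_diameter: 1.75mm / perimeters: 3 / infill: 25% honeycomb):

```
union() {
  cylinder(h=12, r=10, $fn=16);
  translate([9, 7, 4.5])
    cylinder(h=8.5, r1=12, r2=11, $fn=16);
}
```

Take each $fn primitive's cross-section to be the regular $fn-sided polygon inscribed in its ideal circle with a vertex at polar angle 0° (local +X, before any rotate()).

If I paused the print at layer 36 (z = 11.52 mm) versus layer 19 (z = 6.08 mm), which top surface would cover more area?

Layer 36 (z = 11.52): the cylinder: section is a regular 16-gon, circumradius r=10 (area = (16/2)·10.000²·sin(360°/16) = 306.15 mm²); the cone at (9, 7) contributes a regular 16-gon of circumradius 11.174 (interpolated between r1=12 and r2=11 at t=0.826) (area = (16/2)·11.174²·sin(360°/16) = 382.26 mm²); Merging all regions: the regions partially overlap — summed areas 688.40 mm² minus the doubly-counted overlap 116.88 mm² gives 571.52 mm² — area = 571.52 mm². So its area = 571.52 mm². Layer 19 (z = 6.08): the r=10 cylinder gives a regular 16-gon of circumradius 10 (constant along its height) (area = (16/2)·10.000²·sin(360°/16) = 306.15 mm²); the cone at (9, 7): at t=0.186 of its height the radius interpolates to r₁+(r₂−r₁)t = 11.814, giving a regular 16-gon of that circumradius (area = (16/2)·11.814²·sin(360°/16) = 427.30 mm²); Merging all regions: the regions partially overlap — summed areas 733.45 mm² minus the doubly-counted overlap 129.70 mm² gives 603.75 mm² — area = 603.75 mm². So its area = 603.75 mm². Layer 19 is larger (603.75 vs 571.52 mm²).

layer 19 (z = 6.08 mm)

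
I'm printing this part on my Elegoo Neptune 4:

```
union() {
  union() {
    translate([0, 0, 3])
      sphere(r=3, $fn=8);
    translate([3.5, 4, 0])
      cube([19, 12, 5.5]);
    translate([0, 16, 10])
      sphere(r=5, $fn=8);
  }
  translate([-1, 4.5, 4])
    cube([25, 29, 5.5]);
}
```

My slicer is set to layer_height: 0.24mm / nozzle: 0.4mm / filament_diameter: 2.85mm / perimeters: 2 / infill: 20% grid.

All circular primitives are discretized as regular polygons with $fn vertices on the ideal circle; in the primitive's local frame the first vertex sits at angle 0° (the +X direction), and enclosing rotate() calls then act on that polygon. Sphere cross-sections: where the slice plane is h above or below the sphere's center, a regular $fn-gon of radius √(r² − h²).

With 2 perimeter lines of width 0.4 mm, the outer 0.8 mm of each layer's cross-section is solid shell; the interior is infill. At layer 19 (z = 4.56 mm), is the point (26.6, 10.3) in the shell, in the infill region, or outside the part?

At z = 4.56 mm: the r=3 sphere contributes a regular 8-gon of circumradius √(3²−1.56²) = 2.562; the cube at (3.5, 4) is present — its section is the full 19×12 rectangle; the sphere at (0, 16) is absent (|z−center|=5.440 > r=5); Combining (union): the 2 present regions are separate (no shared area or edge), so areas and boundary lengths simply add and each stays a separate island — 2 connected regions; the cube at (-1, 4.5) is present — its section is the full 25×29 rectangle; Taking the union: the regions partially overlap (shared area 218.50 mm²), so overlapping operands fuse into one piece — 2 connected regions. Overall, the cross-section has 2 separate islands. The nearest boundary edge runs (24.00, 33.50)→(24.00, 4.50); distance from the point to it = 2.60 mm. The point is not inside any of the regions above, so it lies outside the cross-section (2.60 mm from the nearest boundary).

outside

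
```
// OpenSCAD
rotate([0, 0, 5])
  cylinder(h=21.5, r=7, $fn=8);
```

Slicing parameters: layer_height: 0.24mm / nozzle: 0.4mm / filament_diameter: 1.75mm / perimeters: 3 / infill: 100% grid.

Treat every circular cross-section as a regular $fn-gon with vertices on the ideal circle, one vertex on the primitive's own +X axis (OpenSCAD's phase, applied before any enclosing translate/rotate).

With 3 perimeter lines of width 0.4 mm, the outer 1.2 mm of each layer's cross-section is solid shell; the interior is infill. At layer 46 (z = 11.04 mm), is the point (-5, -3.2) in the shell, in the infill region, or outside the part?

At z = 11.04 mm: the r=7 cylinder contributes a regular 8-gon of circumradius 7; (rotated 5° about Z; rotation is an isometry so areas/perimeters/island counts are preserved). Overall, the cross-section is a single solid region. Undo the 5° rotation: the query point maps to (-5.260, -2.752) in the un-rotated model frame. The nearest boundary edge runs (-7.00, 0.00)→(-4.95, -4.95); distance from the point to it = 0.55 mm. The point is inside the cross-section, 0.55 mm from the nearest boundary — within the 1.2 mm shell band (3 × 0.4).

shell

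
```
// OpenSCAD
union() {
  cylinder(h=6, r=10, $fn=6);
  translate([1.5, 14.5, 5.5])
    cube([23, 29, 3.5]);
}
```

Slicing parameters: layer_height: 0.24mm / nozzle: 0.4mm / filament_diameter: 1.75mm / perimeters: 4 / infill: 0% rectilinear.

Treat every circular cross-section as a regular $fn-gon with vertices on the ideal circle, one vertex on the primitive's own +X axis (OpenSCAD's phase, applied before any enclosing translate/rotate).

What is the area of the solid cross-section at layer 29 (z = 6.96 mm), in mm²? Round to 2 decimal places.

667.00 mm²

At z = 6.96 mm: the cylinder is not intersected at this z (z outside [0, 6]); the 23×29 cube at (1.5, 14.5) contributes its full rectangle (area 667.00 mm²); Combining (union): only the 23×29 cube at (1.5, 14.5) is present, so the union is just that shape — area = 667.00 mm². Overall, the cross-section is a single solid region. Net area = 667.00 mm².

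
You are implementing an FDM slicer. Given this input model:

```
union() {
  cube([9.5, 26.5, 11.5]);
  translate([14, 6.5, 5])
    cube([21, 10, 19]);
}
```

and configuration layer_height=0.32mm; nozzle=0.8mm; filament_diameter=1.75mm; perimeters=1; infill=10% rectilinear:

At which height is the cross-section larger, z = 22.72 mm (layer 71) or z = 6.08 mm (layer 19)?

Layer 71 (z = 22.72): the cube does not reach this height (z outside [0, 11.5]); the cube at (14, 6.5) is present — its section is the full 21×10 rectangle (area 210.00 mm²); Combining (union): only the 21×10 cube at (14, 6.5) is present, so the union is just that shape — area = 210.00 mm². So its area = 210.00 mm². Layer 19 (z = 6.08): the 9.5×26.5 cube contributes its full rectangle (area 251.75 mm²); the cube at (14, 6.5) (footprint 21×10) is included at this height (area 210.00 mm²); Merging all regions: the 2 present regions are separate (no shared area or edge), so areas and boundary lengths simply add and each stays a separate island — area = 461.75 mm². So its area = 461.75 mm². Layer 19 is larger (461.75 vs 210.00 mm²).

layer 19 (z = 6.08 mm)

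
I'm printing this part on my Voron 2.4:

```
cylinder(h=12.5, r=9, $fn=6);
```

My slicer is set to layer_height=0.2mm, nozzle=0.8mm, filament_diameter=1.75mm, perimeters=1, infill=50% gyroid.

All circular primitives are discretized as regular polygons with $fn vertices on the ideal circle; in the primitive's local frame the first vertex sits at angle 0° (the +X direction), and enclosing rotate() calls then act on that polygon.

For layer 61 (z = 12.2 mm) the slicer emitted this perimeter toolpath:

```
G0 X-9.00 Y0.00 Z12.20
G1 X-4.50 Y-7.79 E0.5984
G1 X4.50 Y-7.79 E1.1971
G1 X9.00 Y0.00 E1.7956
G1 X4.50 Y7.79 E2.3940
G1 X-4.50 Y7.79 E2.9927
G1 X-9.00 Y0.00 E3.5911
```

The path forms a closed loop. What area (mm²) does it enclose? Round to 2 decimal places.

210.33 mm²

Apply the shoelace formula to the sequence of (X, Y) vertices; enclosed area = 210.33 mm².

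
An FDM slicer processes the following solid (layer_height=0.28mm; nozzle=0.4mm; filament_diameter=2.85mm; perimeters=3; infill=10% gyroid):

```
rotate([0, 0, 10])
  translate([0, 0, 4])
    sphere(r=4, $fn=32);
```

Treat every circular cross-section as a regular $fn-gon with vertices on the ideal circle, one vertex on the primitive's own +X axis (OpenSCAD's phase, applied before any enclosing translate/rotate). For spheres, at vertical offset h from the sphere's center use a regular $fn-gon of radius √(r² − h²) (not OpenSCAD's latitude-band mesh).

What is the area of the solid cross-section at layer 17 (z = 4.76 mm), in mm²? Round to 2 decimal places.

At z = 4.76 mm: the sphere: section is a regular 32-gon, circumradius = √(r²−h²) = √(4²−0.76²) = 3.927 (area = (32/2)·3.927²·sin(360°/32) = 48.14 mm²); (whole slice rotated 10° about Z — lengths, areas and connectivity unchanged). Overall, the cross-section is a single solid region. Net area = 48.14 mm².

48.14 mm²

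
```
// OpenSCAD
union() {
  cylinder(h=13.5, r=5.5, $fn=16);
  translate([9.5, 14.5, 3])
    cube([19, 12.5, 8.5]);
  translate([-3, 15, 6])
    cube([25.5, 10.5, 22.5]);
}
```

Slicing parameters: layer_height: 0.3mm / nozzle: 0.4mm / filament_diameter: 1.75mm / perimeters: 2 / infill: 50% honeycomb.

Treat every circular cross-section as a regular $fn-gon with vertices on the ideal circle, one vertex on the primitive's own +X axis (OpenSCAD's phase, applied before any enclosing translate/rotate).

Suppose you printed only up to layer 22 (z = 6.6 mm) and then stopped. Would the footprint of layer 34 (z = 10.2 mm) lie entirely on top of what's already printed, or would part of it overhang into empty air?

entirely on top

Compare the two slices. At z = 6.6: the r=5.5 cylinder contributes a regular 16-gon of circumradius 5.5 (area = (16/2)·5.500²·sin(360°/16) = 92.61 mm²); the cube at (9.5, 14.5) (footprint 19×12.5) is included at this height (area 237.50 mm²); the 25.5×10.5 cube at (-3, 15) contributes its full rectangle (area 267.75 mm²); Merging all regions: the regions partially overlap — summed areas 597.86 mm² minus the doubly-counted overlap 136.50 mm² gives 461.36 mm² — area = 461.36 mm². At z = 10.2: the cylinder: section is a regular 16-gon, circumradius r=5.5 (area = (16/2)·5.500²·sin(360°/16) = 92.61 mm²); the 19×12.5 cube at (9.5, 14.5) contributes its full rectangle (area 237.50 mm²); the 25.5×10.5 cube at (-3, 15) contributes its full rectangle (area 267.75 mm²); Taking the union: the regions partially overlap — summed areas 597.86 mm² minus the doubly-counted overlap 136.50 mm² gives 461.36 mm² — area = 461.36 mm². Checking containment: the cross-section at z = 10.2 is a subset of the cross-section at z = 6.6.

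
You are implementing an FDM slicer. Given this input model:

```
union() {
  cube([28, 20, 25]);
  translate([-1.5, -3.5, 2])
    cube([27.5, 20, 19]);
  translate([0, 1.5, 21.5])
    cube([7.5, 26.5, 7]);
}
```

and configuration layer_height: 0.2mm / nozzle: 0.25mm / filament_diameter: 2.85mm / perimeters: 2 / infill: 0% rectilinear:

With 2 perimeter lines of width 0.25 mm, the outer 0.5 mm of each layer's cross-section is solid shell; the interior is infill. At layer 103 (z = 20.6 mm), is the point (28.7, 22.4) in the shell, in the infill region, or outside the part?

At z = 20.6 mm: the cube is present — its section is the full 28×20 rectangle; the cube at (-1.5, -3.5) (footprint 27.5×20) is included at this height; the cube at (0, 1.5) is absent (z outside [21.5, 28.5]); Combining (union): the regions partially overlap (shared area 429.00 mm²), so overlapping operands fuse into one piece — 1 connected region. Overall, the cross-section is a single solid region. The nearest boundary edge runs (0.00, 20.00)→(28.00, 20.00); distance from the point to it = 2.50 mm. The point is not inside any of the regions above, so it lies outside the cross-section (2.50 mm from the nearest boundary).

outside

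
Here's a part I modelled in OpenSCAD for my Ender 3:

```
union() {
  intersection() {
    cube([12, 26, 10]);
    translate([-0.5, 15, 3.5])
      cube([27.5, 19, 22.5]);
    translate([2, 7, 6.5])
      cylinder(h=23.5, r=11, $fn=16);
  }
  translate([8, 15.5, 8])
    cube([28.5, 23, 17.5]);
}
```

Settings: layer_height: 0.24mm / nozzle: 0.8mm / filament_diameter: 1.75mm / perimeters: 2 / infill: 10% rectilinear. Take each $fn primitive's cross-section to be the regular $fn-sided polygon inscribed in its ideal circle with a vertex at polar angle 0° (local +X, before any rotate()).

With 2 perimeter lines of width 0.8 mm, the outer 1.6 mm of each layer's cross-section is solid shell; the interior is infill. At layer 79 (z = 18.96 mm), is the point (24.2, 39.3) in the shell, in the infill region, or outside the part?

At z = 18.96 mm: the cube does not reach this height (z outside [0, 10]); the cube at (-0.5, 15) is present — its section is the full 27.5×19 rectangle; the r=11 cylinder at (2, 7) gives a regular 16-gon of circumradius 11 (constant along its height); After intersecting: at least one operand is absent at this height, so nothing remains; the 28.5×23 cube at (8, 15.5) contributes its full rectangle; Taking the union: only the 28.5×23 cube at (8, 15.5) is present, so the union is just that shape — 1 connected region. Overall, the cross-section is a single solid region. The nearest boundary edge runs (36.50, 38.50)→(8.00, 38.50); distance from the point to it = 0.80 mm. The point is not inside any of the regions above, so it lies outside the cross-section (0.80 mm from the nearest boundary).

outside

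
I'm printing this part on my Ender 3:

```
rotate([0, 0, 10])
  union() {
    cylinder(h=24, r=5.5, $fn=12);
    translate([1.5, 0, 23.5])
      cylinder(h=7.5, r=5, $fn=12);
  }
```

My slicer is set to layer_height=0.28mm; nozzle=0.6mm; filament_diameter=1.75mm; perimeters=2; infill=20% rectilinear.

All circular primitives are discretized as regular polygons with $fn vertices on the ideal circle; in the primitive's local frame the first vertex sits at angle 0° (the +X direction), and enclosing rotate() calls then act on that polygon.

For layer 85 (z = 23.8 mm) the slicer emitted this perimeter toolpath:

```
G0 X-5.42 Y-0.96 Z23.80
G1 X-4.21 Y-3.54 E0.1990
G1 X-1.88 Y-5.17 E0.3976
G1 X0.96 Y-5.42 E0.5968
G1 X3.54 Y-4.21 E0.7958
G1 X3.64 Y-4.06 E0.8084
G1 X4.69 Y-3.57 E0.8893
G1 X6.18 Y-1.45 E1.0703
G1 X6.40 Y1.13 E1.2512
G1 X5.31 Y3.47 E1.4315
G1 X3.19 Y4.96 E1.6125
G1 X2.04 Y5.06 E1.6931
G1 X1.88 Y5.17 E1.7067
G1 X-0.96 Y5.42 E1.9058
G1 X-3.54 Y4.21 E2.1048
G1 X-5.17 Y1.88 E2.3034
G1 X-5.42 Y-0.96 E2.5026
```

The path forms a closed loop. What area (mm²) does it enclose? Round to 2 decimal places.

99.09 mm²

Apply the shoelace formula to the sequence of (X, Y) vertices; enclosed area = 99.09 mm².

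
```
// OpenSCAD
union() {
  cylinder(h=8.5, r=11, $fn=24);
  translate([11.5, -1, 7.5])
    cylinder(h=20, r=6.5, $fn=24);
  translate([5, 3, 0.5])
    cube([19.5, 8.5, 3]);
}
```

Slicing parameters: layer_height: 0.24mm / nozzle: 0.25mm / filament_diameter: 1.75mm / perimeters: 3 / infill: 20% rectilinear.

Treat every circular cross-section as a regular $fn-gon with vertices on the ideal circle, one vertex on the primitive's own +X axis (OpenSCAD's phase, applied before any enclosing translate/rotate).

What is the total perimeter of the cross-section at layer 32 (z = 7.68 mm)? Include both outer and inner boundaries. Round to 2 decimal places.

81.46 mm

At z = 7.68 mm: the r=11 cylinder contributes a regular 24-gon of circumradius 11 (perimeter = 2·24·11.000·sin(180°/24) = 68.92 mm); the r=6.5 cylinder at (11.5, -1) gives a regular 24-gon of circumradius 6.5 (constant along its height) (perimeter = 2·24·6.500·sin(180°/24) = 40.72 mm); the cube at (5, 3) does not reach this height (z outside [0.5, 3.5]); Merging all regions: the regions partially overlap (shared area 49.91 mm²), so the edge portions inside another operand are dropped and the merged outline is re-measured after clipping — boundary = 81.46 mm. Overall, the cross-section is a single solid region. Total boundary length (outer) = 81.46 mm.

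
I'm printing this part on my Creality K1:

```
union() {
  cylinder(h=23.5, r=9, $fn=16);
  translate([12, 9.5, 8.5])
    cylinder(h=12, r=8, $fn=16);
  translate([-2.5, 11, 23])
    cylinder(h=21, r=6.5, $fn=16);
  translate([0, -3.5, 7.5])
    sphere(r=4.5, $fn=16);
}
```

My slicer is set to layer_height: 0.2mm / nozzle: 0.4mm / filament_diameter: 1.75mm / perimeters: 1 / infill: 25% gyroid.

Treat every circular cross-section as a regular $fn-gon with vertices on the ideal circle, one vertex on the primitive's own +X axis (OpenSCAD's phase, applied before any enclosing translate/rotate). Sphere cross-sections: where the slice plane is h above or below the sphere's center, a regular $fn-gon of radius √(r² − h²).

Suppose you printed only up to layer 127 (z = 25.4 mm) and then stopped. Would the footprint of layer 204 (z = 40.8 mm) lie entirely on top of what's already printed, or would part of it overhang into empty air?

Compare the two slices. At z = 25.4: the cylinder is not intersected at this z (z outside [0, 23.5]); the cylinder at (12, 9.5) is not intersected at this z (z outside [8.5, 20.5]); the r=6.5 cylinder at (-2.5, 11) contributes a regular 16-gon of circumradius 6.5 (area = (16/2)·6.500²·sin(360°/16) = 129.35 mm²); the sphere at (0, -3.5) is absent (|z−center|=17.900 > r=4.5); Merging all regions: only the r=6.5 cylinder at (-2.5, 11) is present, so the union is just that shape — area = 129.35 mm². At z = 40.8: the cylinder is absent (z outside [0, 23.5]); the cylinder at (12, 9.5) is not intersected at this z (z outside [8.5, 20.5]); the r=6.5 cylinder at (-2.5, 11) gives a regular 16-gon of circumradius 6.5 (constant along its height) (area = (16/2)·6.500²·sin(360°/16) = 129.35 mm²); the sphere at (0, -3.5) is not intersected at this z (|z−center|=33.300 > r=4.5); Combining (union): only the r=6.5 cylinder at (-2.5, 11) is present, so the union is just that shape — area = 129.35 mm². Checking containment: the cross-section at z = 40.8 is a subset of the cross-section at z = 25.4.

entirely on top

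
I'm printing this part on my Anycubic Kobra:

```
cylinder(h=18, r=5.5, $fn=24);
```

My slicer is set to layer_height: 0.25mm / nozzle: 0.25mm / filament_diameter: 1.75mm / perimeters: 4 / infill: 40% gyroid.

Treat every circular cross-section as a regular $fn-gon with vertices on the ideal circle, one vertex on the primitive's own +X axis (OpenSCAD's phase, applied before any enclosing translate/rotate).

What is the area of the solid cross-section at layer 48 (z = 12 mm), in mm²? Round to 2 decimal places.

At z = 12 mm: the r=5.5 cylinder gives a regular 24-gon of circumradius 5.5 (constant along its height) (area = (24/2)·5.500²·sin(360°/24) = 93.95 mm²). Overall, the cross-section is a single solid region. Net area = 93.95 mm².

93.95 mm²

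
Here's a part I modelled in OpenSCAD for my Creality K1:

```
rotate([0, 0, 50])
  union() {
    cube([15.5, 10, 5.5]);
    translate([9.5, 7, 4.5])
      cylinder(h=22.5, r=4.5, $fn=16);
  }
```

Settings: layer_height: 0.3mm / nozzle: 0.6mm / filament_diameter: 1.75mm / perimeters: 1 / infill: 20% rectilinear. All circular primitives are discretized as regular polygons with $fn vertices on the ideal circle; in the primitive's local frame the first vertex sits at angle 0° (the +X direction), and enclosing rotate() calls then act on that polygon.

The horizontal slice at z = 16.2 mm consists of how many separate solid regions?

At z = 16.2 mm: the cube is not intersected at this z (z outside [0, 5.5]); the r=4.5 cylinder at (9.5, 7) contributes a regular 16-gon of circumradius 4.5; Combining (union): only the r=4.5 cylinder at (9.5, 7) is present, so the union is just that shape — 1 connected region; (whole slice rotated 50° about Z — lengths, areas and connectivity unchanged). The result has 1 disconnected region.

1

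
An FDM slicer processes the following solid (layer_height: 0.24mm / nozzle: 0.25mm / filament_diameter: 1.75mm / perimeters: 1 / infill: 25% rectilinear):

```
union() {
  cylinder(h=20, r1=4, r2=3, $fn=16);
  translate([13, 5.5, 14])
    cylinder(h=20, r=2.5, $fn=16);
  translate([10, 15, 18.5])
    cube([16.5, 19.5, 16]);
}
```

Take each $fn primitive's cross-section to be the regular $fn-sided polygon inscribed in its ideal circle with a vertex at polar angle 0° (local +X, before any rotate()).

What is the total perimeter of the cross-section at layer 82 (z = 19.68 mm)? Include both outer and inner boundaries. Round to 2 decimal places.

At z = 19.68 mm: the cone (r1=4→r2=3) has section circumradius 3.016 here — a regular 16-gon (perimeter = 2·16·3.016·sin(180°/16) = 18.83 mm); the cylinder at (13, 5.5): section is a regular 16-gon, circumradius r=2.5 (perimeter = 2·16·2.500·sin(180°/16) = 15.61 mm); the 16.5×19.5 cube at (10, 15) contributes its full rectangle (perimeter 72.00 mm); Merging all regions: the 3 present regions are separate (no shared area or edge), so areas and boundary lengths simply add and each stays a separate island — boundary = 106.44 mm. Overall, the cross-section has 3 separate islands. Total boundary length (outer) = 106.44 mm.

106.44 mm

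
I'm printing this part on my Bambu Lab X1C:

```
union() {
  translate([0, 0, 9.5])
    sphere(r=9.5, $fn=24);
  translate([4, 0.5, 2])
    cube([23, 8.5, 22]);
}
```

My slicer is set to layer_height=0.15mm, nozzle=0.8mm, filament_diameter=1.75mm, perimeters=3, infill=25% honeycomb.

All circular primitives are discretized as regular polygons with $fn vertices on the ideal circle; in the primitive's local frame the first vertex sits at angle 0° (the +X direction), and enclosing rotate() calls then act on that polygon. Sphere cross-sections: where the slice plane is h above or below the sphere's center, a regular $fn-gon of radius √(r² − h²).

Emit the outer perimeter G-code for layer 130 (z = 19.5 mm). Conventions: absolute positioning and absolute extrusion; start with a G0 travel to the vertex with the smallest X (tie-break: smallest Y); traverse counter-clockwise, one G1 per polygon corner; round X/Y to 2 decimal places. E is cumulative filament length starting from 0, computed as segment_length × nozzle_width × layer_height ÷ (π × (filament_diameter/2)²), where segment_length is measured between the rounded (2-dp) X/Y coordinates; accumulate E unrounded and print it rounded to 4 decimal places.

At z = 19.5 mm: the sphere is not intersected at this z (|z−center|=10.000 > r=9.5); the cube at (4, 0.5) is present — its section is the full 23×8.5 rectangle; Merging all regions: only the 23×8.5 cube at (4, 0.5) is present, so the union is just that shape — 1 connected region. The outline is a single polygon with 4 vertices. Extrusion per mm of travel: 0.8 × 0.15 / (π × 0.875²) = 0.049890. Accumulating E over each segment gives final E = 3.1431.

G0 X4.00 Y0.50 Z19.50
G1 X27.00 Y0.50 E1.1475
G1 X27.00 Y9.00 E1.5715
G1 X4.00 Y9.00 E2.7190
G1 X4.00 Y0.50 E3.1431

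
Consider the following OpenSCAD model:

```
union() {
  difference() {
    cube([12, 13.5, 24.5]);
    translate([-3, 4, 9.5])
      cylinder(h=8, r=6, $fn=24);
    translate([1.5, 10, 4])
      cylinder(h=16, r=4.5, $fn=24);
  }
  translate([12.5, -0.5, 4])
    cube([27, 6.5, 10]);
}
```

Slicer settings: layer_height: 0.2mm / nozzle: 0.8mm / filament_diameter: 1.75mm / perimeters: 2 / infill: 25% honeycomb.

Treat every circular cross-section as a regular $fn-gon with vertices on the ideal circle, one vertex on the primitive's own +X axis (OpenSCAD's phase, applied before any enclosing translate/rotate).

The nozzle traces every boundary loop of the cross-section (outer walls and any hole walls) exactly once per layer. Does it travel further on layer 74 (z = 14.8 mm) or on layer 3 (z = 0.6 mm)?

layer 3 (z = 0.6 mm)

Layer 74 (z = 14.8): the cube (footprint 12×13.5) is included at this height (perimeter 51.00 mm); the cylinder at (-3, 4): section is a regular 24-gon, circumradius r=6 (perimeter = 2·24·6.000·sin(180°/24) = 37.59 mm); the cylinder at (1.5, 10): section is a regular 24-gon, circumradius r=4.5 (perimeter = 2·24·4.500·sin(180°/24) = 28.19 mm); Subtracting the remaining from the first: starting from the 12×13.5 cube, the r=6 cylinder at (-3, 4) partially overlaps it — only the 20.76 mm² overlap (of its 111.81 mm²) is removed, clipping the outline; the r=4.5 cylinder at (1.5, 10) partially overlaps it — only the 35.21 mm² overlap (of its 62.89 mm²) is removed, clipping the outline — boundary = 47.74 mm; the cube at (12.5, -0.5) is not intersected at this z (z outside [4, 14]); Combining (union): only the result so far is present, so the union is just that shape — boundary = 47.74 mm. So its perimeter = 47.74 mm. Layer 3 (z = 0.6): the 12×13.5 cube contributes its full rectangle (perimeter 51.00 mm); the cylinder at (-3, 4) is not intersected at this z (z outside [9.5, 17.5]); the cylinder at (1.5, 10) does not reach this height (z outside [4, 20]); Taking the first minus the rest: none of the subtracted shapes is present at this height, so the 12×13.5 cube is unchanged — boundary = 51.00 mm; the cube at (12.5, -0.5) is not intersected at this z (z outside [4, 14]); Taking the union: only the result so far is present, so the union is just that shape — boundary = 51.00 mm. So its perimeter = 51.00 mm. Layer 3 is larger (51.00 vs 47.74 mm).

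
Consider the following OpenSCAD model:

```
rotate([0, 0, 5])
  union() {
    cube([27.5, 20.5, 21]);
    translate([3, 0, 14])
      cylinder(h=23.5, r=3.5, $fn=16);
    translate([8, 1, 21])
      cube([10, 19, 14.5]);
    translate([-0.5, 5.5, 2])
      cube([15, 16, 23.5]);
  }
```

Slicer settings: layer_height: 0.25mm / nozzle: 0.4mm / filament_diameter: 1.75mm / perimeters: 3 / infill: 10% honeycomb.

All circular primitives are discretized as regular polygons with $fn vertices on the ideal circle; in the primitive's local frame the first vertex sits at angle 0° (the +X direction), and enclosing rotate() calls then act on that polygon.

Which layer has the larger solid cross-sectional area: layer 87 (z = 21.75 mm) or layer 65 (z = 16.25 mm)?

Layer 87 (z = 21.75): the cube is absent (z outside [0, 21]); the cylinder at (3, 0): section is a regular 16-gon, circumradius r=3.5 (area = (16/2)·3.500²·sin(360°/16) = 37.50 mm²); the cube at (8, 1) is present — its section is the full 10×19 rectangle (area 190.00 mm²); the cube at (-0.5, 5.5) is present — its section is the full 15×16 rectangle (area 240.00 mm²); Taking the union: the regions partially overlap — summed areas 467.50 mm² minus the doubly-counted overlap 94.25 mm² gives 373.25 mm² — area = 373.25 mm²; (whole slice rotated 5° about Z — lengths, areas and connectivity unchanged). So its area = 373.25 mm². Layer 65 (z = 16.25): the cube (footprint 27.5×20.5) is included at this height (area 563.75 mm²); the r=3.5 cylinder at (3, 0) contributes a regular 16-gon of circumradius 3.5 (area = (16/2)·3.500²·sin(360°/16) = 37.50 mm²); the cube at (8, 1) is not intersected at this z (z outside [21, 35.5]); the cube at (-0.5, 5.5) is present — its section is the full 15×16 rectangle (area 240.00 mm²); Taking the union: the regions partially overlap — summed areas 841.25 mm² minus the doubly-counted overlap 235.72 mm² gives 605.53 mm² — area = 605.53 mm²; (rotated 5° about Z; rotation is an isometry so areas/perimeters/island counts are preserved). So its area = 605.53 mm². Layer 65 is larger (605.53 vs 373.25 mm²).

layer 65 (z = 16.25 mm)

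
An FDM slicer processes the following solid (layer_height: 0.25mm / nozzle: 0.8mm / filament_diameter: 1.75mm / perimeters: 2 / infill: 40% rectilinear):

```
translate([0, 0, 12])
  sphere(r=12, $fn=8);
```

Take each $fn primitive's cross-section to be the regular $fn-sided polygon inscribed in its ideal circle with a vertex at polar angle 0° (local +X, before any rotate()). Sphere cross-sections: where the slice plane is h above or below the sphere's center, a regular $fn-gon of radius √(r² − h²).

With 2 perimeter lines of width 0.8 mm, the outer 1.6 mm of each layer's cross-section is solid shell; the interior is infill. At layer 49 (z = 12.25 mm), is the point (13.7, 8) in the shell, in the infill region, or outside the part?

At z = 12.25 mm: the r=12 sphere contributes a regular 8-gon of circumradius √(12²−0.25²) = 11.997. Overall, the cross-section is a single solid region. The nearest boundary edge runs (12.00, 0.00)→(8.48, 8.48); distance from the point to it = 4.63 mm. The point is not inside any of the regions above, so it lies outside the cross-section (4.63 mm from the nearest boundary).

outside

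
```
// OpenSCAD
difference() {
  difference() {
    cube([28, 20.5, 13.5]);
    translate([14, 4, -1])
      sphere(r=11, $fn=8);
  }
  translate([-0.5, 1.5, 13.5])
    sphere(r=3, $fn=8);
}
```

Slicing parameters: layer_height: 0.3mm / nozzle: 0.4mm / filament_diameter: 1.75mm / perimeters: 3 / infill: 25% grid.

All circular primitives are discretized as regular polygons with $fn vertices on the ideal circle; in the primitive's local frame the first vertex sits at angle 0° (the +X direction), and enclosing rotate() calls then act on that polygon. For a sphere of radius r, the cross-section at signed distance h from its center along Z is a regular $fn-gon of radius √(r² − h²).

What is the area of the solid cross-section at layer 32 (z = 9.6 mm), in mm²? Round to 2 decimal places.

At z = 9.6 mm: the cube is present — its section is the full 28×20.5 rectangle (area 574.00 mm²); the r=11 sphere at (14, 4) contributes a regular 8-gon of circumradius √(11²−10.6²) = 2.939 (area = (8/2)·2.939²·sin(360°/8) = 24.44 mm²); Subtracting the remaining from the first: starting from the 28×20.5 cube (574.00 mm²), the r=11 sphere at (14, 4) lies wholly inside it (removes its full 24.44 mm² and its 18.00 mm outline becomes a hole wall) — area = 549.56 mm²; the sphere at (-0.5, 1.5) does not reach this height (|z−center|=3.900 > r=3); After the difference (first − rest): none of the subtracted shapes is present at this height, so that combined region is unchanged — area = 549.56 mm². Overall, the cross-section is one region with 1 hole. Net area = 549.56 mm².

549.56 mm²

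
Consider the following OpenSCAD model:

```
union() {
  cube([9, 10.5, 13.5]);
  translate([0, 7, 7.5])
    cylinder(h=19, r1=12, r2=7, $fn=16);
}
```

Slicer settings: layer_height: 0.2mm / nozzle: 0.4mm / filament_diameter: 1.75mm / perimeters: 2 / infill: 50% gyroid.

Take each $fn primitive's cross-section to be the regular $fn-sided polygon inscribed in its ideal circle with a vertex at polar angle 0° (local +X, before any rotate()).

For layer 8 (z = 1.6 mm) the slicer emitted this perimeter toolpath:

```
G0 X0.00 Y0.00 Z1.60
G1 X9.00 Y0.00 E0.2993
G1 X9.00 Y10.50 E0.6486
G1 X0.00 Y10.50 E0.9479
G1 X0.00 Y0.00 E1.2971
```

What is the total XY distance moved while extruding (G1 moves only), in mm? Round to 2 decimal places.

Sum the Euclidean lengths of each G1 segment: total = 39.00 mm.

39.00 mm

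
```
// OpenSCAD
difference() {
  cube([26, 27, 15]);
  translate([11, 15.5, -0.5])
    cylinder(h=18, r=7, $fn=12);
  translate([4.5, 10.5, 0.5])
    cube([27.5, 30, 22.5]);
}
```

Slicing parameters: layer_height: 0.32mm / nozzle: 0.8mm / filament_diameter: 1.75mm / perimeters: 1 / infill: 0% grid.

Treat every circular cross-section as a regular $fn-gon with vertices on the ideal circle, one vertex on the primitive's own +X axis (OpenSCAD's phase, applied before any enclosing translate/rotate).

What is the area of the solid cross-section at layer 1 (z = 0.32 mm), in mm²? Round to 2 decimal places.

At z = 0.32 mm: the cube (footprint 26×27) is included at this height (area 702.00 mm²); the r=7 cylinder at (11, 15.5) contributes a regular 12-gon of circumradius 7 (area = (12/2)·7.000²·sin(360°/12) = 147.00 mm²); the cube at (4.5, 10.5) does not reach this height (z outside [0.5, 23]); Taking the first minus the rest: starting from the 26×27 cube (702.00 mm²), the r=7 cylinder at (11, 15.5) lies wholly inside it (removes its full 147.00 mm² and its 43.48 mm outline becomes a hole wall) — area = 555.00 mm². Overall, the cross-section is one region with 1 hole. Net area = 555.00 mm².

555.00 mm²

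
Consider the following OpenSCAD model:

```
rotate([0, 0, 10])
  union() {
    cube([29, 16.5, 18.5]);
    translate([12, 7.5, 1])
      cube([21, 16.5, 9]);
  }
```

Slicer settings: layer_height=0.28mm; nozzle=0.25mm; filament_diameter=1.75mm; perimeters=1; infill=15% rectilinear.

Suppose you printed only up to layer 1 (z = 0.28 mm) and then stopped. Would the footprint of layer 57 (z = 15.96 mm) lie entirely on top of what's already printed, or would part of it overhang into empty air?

entirely on top

Compare the two slices. At z = 0.28: the 29×16.5 cube contributes its full rectangle (area 478.50 mm²); the cube at (12, 7.5) is absent (z outside [1, 10]); Combining (union): only the 29×16.5 cube is present, so the union is just that shape — area = 478.50 mm²; (rotated 10° about Z; rotation is an isometry so areas/perimeters/island counts are preserved). At z = 15.96: the 29×16.5 cube contributes its full rectangle (area 478.50 mm²); the cube at (12, 7.5) is absent (z outside [1, 10]); Taking the union: only the 29×16.5 cube is present, so the union is just that shape — area = 478.50 mm²; (rotated 10° about Z; rotation is an isometry so areas/perimeters/island counts are preserved). Checking containment: the cross-section at z = 15.96 is a subset of the cross-section at z = 0.28.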